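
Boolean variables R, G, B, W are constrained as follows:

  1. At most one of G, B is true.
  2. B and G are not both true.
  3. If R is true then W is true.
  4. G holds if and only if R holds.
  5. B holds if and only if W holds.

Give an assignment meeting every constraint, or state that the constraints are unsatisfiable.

R: False; G: False; B: True; W: True

  (1) {G, B}: 1 true — at most one ✓
  (2) B=T, G=F — not both ✓
  (3) R=F ⇒ W: vacuous ✓
  (4) G=F, R=F — same ✓
  (5) B=T, W=T — same ✓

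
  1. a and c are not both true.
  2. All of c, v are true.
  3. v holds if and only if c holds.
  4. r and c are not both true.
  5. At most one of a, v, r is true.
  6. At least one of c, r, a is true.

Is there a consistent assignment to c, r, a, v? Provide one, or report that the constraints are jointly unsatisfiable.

c=T; r=F; a=F; v=T

  (1) a=F, c=T — not both ✓
  (2) {c, v}: all 2 true ✓
  (3) v=T, c=T — same ✓
  (4) r=F, c=T — not both ✓
  (5) {a, v, r}: 1 true — at most one ✓
  (6) {c, r, a}: 1 true — at least one ✓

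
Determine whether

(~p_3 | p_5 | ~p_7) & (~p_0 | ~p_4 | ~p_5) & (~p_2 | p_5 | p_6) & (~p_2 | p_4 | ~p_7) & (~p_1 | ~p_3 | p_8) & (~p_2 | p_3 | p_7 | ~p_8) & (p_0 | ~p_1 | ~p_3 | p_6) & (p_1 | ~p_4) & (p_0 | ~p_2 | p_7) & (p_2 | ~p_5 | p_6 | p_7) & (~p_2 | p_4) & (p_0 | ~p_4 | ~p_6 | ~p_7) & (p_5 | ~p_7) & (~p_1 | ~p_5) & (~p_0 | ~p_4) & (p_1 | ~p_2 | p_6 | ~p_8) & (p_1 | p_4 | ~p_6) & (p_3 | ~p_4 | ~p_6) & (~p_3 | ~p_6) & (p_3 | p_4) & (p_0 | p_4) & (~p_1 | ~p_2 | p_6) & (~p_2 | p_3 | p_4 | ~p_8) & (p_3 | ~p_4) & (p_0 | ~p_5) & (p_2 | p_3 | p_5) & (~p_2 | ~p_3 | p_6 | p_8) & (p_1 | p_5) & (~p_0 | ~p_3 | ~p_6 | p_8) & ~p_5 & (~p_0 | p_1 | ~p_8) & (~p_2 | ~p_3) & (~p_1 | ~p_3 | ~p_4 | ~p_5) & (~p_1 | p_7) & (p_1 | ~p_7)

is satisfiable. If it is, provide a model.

Case p_5 = True:
  Clause (~p_5) is falsified — contradiction.
Case p_5 = False:
  (p_5 | ~p_7) forces p_7 = False.
  (p_1 | p_5) forces p_1 = True.
  Clause (~p_1 | p_7) is falsified — contradiction.
Both cases fail, so the formula is unsatisfiable.

No satisfying assignment exists.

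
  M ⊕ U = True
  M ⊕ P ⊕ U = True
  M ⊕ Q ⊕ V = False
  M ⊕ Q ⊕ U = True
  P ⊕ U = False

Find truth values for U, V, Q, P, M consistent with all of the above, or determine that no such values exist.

U = False, V = True, Q = False, P = False, M = True

M ⊕ U = T ⊕ F = True ✓
M ⊕ P ⊕ U = T ⊕ F ⊕ F = True ✓
M ⊕ Q ⊕ V = T ⊕ F ⊕ T = False ✓
M ⊕ Q ⊕ U = T ⊕ F ⊕ F = True ✓
P ⊕ U = F ⊕ F = False ✓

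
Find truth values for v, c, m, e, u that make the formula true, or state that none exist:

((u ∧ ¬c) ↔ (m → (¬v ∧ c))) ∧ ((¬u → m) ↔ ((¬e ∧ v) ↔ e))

v: False; c: False; m: True; e: False; u: False

  (u ∧ ¬c) ↔ (m → (¬v ∧ c)) = True
    u ∧ ¬c = False
      ¬c = True
    m → (¬v ∧ c) = False
      ¬v ∧ c = False
        ¬v = True
  (¬u → m) ↔ ((¬e ∧ v) ↔ e) = True
    ¬u → m = True
      ¬u = True
    (¬e ∧ v) ↔ e = True
      ¬e ∧ v = False
        ¬e = True
Both conjuncts True, so the formula holds.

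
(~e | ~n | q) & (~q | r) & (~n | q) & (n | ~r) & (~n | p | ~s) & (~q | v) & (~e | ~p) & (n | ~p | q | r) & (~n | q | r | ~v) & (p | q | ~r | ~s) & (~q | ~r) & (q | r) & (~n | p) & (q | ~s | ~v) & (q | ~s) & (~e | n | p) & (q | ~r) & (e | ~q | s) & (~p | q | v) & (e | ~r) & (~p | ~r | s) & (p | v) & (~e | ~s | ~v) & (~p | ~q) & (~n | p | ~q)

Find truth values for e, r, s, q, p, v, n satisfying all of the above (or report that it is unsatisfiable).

The formula is unsatisfiable.

Case r = True:
  (n | ~r) forces n = True.
  (~n | q) forces q = True.
  Clause (~q | ~r) is falsified — contradiction.
Case r = False:
  (~q | r) forces q = False.
  Clause (q | r) is falsified — contradiction.
Both cases fail, so the formula is unsatisfiable.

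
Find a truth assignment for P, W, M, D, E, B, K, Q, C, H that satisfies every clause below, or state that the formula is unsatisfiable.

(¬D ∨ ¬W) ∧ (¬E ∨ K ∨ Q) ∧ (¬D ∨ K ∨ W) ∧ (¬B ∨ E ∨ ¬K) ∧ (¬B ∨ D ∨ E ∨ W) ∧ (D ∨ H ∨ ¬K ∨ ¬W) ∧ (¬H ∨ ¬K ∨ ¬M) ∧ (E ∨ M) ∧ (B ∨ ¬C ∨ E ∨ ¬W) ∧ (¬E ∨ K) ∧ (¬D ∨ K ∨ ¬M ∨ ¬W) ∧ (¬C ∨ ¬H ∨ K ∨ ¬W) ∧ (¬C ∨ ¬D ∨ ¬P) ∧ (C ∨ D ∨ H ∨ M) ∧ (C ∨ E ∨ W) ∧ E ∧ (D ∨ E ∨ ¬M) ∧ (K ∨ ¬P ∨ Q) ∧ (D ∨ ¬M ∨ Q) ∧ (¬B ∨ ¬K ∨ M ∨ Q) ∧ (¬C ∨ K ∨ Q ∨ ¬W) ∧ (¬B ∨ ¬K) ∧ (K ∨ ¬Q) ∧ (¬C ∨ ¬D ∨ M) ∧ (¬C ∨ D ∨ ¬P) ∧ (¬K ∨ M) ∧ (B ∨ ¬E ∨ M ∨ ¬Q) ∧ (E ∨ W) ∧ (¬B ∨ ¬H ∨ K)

Unit clause (E) forces E = True.
In (¬E ∨ K) only K is left, so K = True.
In (¬B ∨ ¬K) only ¬B is left, so B = False.
In (¬K ∨ M) only M is left, so M = True.
In (¬H ∨ ¬K ∨ ¬M) only ¬H is left, so H = False.
Set P = False.
Try W = True:
  (¬D ∨ ¬W) forces D = False.
  clause (D ∨ H ∨ ¬K ∨ ¬W) is falsified — backtrack.
So W = False.
Set D = True.
Set Q = False.
Set C = True.
All clauses satisfied.

P: False, W: False, M: True, D: True, E: True, B: False, K: True, Q: False, C: True, H: False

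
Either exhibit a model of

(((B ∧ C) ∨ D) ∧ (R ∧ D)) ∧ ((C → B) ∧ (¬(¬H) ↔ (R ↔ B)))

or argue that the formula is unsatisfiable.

H=T; B=T; D=T; C=T; R=T

  ((B ∧ C) ∨ D) ∧ (R ∧ D) = True
    (B ∧ C) ∨ D = True
      B ∧ C = True
    R ∧ D = True
  (C → B) ∧ (¬(¬H) ↔ (R ↔ B)) = True
    C → B = True
    ¬(¬H) ↔ (R ↔ B) = True
      ¬(¬H) = True
        ¬H = False
      R ↔ B = True
Both conjuncts True, so the formula holds.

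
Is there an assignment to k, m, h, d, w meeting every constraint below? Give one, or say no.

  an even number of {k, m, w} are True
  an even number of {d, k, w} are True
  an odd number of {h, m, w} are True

k = False, m = True, h = True, d = True, w = True

{k, m, w}: 2 true → even ✓
{d, k, w}: 2 true → even ✓
{h, m, w}: 3 true → odd ✓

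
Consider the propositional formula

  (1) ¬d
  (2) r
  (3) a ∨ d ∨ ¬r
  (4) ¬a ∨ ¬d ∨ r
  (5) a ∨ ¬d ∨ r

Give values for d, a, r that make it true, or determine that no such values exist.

d = False, a = True, r = True

Unit clause (¬d) forces d = False.
Unit clause (r) forces r = True.
In (a ∨ d ∨ ¬r) only a is left, so a = True.
Check each clause:
  (¬d): ¬d holds.
  (r): r holds.
  (a ∨ d ∨ ¬r): a holds.
  (¬a ∨ ¬d ∨ r): ¬d holds.
  (a ∨ ¬d ∨ r): a holds.
All clauses satisfied.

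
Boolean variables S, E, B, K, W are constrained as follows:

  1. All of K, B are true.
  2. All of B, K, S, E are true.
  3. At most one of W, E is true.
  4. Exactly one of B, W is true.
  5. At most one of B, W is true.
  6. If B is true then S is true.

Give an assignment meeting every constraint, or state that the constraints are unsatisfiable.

S: True, E: True, B: True, K: True, W: False

  (1) {K, B}: all 2 true ✓
  (2) {B, K, S, E}: all 4 true ✓
  (3) {W, E}: 1 true — at most one ✓
  (4) {B, W}: 1 true — exactly one ✓
  (5) {B, W}: 1 true — at most one ✓
  (6) B=T ⇒ S: T ✓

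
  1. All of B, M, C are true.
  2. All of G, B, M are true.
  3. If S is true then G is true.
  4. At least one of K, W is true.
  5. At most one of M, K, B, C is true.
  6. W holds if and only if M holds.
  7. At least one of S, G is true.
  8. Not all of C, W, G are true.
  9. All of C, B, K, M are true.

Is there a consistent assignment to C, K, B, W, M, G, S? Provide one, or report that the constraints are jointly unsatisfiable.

Case C = True:
  (1) forces B = True.
  Constraint (5) is violated (B=T, C=T) — contradiction.
Case C = False:
  Constraint (1) is violated (C=F) — contradiction.
Both cases fail — unsatisfiable.

The formula is unsatisfiable.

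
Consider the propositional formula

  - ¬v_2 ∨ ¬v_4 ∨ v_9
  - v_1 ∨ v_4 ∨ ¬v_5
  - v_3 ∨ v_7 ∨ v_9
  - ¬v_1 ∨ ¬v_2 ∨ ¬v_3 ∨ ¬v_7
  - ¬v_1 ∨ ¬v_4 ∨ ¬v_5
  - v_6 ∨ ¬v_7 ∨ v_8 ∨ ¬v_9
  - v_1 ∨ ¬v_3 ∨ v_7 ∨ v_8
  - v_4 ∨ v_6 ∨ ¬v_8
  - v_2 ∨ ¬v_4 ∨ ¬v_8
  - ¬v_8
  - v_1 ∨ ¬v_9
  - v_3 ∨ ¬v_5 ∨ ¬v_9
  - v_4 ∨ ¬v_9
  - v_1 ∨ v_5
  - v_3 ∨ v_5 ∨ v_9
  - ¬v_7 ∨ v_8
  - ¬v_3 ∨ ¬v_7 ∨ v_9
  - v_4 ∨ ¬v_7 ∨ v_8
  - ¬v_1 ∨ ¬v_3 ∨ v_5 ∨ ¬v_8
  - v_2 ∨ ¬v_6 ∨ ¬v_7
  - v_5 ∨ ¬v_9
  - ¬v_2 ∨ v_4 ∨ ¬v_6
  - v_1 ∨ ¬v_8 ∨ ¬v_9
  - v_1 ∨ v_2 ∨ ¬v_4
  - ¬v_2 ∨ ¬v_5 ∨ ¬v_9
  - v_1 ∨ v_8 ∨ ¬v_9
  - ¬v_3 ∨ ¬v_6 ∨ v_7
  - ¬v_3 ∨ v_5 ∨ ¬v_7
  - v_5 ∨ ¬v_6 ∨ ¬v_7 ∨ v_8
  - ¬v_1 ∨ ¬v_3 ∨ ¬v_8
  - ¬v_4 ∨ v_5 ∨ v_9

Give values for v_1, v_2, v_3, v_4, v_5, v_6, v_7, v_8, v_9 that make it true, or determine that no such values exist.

v_1=T, v_2=F, v_3=T, v_4=F, v_5=F, v_6=F, v_7=F, v_8=F, v_9=F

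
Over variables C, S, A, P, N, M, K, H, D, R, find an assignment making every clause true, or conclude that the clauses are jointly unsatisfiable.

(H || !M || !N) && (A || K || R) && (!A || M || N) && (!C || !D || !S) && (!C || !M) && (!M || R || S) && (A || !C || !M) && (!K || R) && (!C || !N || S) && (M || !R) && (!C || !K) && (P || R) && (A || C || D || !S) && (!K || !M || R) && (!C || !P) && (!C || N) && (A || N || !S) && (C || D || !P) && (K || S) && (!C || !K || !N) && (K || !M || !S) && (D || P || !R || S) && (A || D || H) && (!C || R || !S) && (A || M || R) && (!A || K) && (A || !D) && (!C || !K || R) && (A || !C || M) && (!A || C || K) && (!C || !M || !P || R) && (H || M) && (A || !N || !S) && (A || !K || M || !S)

Try C = True:
  (!C || !M) forces M = False.
  (M || !R) forces R = False.
  (!K || R) forces K = False.
  (A || K || R) forces A = True.
  clause (!A || K) is falsified — backtrack.
So C = False.
Set S = True.
Set A = True.
  then (!A || K) forces K = True.
  then (!K || R) forces R = True.
  then (M || !R) forces M = True.
Set P = False.
Set N = False.
Set H = False.
Set D = False.
All clauses satisfied.

C = False, S = True, A = True, P = False, N = False, M = True, K = True, H = False, D = False, R = True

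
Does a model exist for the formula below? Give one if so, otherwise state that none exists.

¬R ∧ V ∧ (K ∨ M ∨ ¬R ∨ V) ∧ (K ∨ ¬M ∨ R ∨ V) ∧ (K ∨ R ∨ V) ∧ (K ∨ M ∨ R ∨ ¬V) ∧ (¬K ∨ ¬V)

R = False, K = False, M = True, V = True

Unit clause (¬R) forces R = False.
Unit clause (V) forces V = True.
In (¬K ∨ ¬V) only ¬K is left, so K = False.
In (K ∨ M ∨ R ∨ ¬V) only M is left, so M = True.
Check each clause:
  (¬R): ¬R holds.
  (V): V holds.
  (K ∨ M ∨ ¬R ∨ V): M holds.
  (K ∨ ¬M ∨ R ∨ V): V holds.
  (K ∨ R ∨ V): V holds.
  (K ∨ M ∨ R ∨ ¬V): M holds.
  (¬K ∨ ¬V): ¬K holds.
All clauses satisfied.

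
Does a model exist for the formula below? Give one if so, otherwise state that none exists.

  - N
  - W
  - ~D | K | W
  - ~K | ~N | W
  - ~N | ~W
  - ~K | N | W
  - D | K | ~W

UNSATISFIABLE

Case W = True:
  (N) forces N = True.
  Clause (~N | ~W) is falsified — contradiction.
Case W = False:
  Clause (W) is falsified — contradiction.
Both cases fail, so the formula is unsatisfiable.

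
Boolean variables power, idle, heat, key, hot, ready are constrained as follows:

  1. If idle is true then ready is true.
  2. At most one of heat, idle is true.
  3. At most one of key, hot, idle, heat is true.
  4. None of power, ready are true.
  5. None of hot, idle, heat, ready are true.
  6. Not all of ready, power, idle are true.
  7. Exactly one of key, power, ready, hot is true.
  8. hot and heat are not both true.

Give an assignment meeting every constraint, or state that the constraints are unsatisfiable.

power = False; idle = False; heat = False; key = True; hot = False; ready = False

  (1) idle=F ⇒ ready: vacuous ✓
  (2) {heat, idle}: 0 true — at most one ✓
  (3) {key, hot, idle, heat}: 1 true — at most one ✓
  (4) {power, ready}: 0 true — none ✓
  (5) {hot, idle, heat, ready}: 0 true — none ✓
  (6) {ready, power, idle}: 0/3 true — not all ✓
  (7) {key, power, ready, hot}: 1 true — exactly one ✓
  (8) hot=F, heat=F — not both ✓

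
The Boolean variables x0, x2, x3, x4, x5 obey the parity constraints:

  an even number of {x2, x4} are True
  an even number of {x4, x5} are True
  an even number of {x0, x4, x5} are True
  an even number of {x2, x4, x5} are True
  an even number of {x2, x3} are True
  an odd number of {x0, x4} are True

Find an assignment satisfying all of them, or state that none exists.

UNSATISFIABLE

Adding constraints 1, 3, 4, 6 mod 2: every variable appears an even number of times on the left, so the left side is 0.
But the right sides sum to 1 (mod 2). 0 ≠ 1 — the system is inconsistent.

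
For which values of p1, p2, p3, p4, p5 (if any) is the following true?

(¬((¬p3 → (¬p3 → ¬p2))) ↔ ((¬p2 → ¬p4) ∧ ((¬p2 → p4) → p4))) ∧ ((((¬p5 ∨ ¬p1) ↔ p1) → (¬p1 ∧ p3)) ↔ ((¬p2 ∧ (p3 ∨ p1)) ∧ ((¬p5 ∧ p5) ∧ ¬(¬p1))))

p1 = True, p2 = True, p3 = False, p4 = True, p5 = False

  ¬((¬p3 → (¬p3 → ¬p2))) ↔ ((¬p2 → ¬p4) ∧ ((¬p2 → p4) → p4)) = True
    ¬((¬p3 → (¬p3 → ¬p2))) = True
      ¬p3 → (¬p3 → ¬p2) = False
        ¬p3 = True
        ¬p3 → ¬p2 = False
          ¬p3 = True
          ¬p2 = False
    (¬p2 → ¬p4) ∧ ((¬p2 → p4) → p4) = True
      ¬p2 → ¬p4 = True
        ¬p2 = False
        ¬p4 = False
      (¬p2 → p4) → p4 = True
        ¬p2 → p4 = True
          ¬p2 = False
  (((¬p5 ∨ ¬p1) ↔ p1) → (¬p1 ∧ p3)) ↔ ((¬p2 ∧ (p3 ∨ p1)) ∧ ((¬p5 ∧ p5) ∧ ¬(¬p1))) = True
    ((¬p5 ∨ ¬p1) ↔ p1) → (¬p1 ∧ p3) = False
      (¬p5 ∨ ¬p1) ↔ p1 = True
        ¬p5 ∨ ¬p1 = True
          ¬p5 = True
          ¬p1 = False
      ¬p1 ∧ p3 = False
        ¬p1 = False
    (¬p2 ∧ (p3 ∨ p1)) ∧ ((¬p5 ∧ p5) ∧ ¬(¬p1)) = False
      ¬p2 ∧ (p3 ∨ p1) = False
        ¬p2 = False
        p3 ∨ p1 = True
      (¬p5 ∧ p5) ∧ ¬(¬p1) = False
        ¬p5 ∧ p5 = False
          ¬p5 = True
        ¬(¬p1) = True
          ¬p1 = False
Both conjuncts True, so the formula holds.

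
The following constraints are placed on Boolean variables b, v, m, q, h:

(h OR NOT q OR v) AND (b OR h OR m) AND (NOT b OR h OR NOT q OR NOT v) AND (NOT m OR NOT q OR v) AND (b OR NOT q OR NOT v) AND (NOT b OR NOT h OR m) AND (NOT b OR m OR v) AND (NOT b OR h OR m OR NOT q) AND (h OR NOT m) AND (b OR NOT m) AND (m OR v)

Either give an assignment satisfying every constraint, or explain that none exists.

Set b = True.
Set v = True.
Set m = True.
  then (h OR NOT m) forces h = True.
Set q = True.
All clauses satisfied.

b: True, v: True, m: True, q: True, h: True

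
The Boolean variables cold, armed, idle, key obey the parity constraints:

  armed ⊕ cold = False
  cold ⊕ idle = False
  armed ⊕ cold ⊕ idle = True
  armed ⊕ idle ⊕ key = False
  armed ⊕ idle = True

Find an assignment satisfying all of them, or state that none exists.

The formula is unsatisfiable.

Adding constraints 1, 2, 5 mod 2: every variable appears an even number of times on the left, so the left side is 0.
But the right sides sum to 1 (mod 2). 0 ≠ 1 — the system is inconsistent.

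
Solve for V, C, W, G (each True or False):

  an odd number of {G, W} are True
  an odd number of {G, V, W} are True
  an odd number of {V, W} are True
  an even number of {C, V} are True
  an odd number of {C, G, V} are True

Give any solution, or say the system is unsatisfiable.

Adding constraints 2, 3, 4, 5 mod 2: every variable appears an even number of times on the left, so the left side is 0.
But the right sides sum to 1 (mod 2). 0 ≠ 1 — the system is inconsistent.

The formula is unsatisfiable.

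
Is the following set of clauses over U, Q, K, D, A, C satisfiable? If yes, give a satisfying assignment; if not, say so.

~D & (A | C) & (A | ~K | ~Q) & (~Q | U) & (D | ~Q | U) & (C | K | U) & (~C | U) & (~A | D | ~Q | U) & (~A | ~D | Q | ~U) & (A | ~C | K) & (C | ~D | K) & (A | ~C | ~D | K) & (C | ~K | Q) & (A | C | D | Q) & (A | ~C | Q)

U = True, Q = False, K = False, D = False, A = True, C = True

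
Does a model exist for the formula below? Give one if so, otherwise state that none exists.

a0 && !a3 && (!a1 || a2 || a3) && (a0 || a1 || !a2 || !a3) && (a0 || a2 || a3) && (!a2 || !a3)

Unit clause (a0) forces a0 = True.
Unit clause (!a3) forces a3 = False.
Set a1 = False.
Set a2 = True.
Check each clause:
  (a0): a0 holds.
  (!a3): !a3 holds.
  (!a1 || a2 || a3): !a1 holds.
  (a0 || a1 || !a2 || !a3): a0 holds.
  (a0 || a2 || a3): a0 holds.
  (!a2 || !a3): !a3 holds.
All clauses satisfied.

a0: True, a1: False, a2: True, a3: False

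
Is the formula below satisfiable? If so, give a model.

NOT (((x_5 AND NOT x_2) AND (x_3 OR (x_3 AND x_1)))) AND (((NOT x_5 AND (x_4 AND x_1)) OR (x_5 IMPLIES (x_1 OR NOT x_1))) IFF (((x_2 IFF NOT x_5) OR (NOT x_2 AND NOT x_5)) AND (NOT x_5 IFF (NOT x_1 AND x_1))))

x_1 = True, x_2 = False, x_3 = False, x_4 = False, x_5 = True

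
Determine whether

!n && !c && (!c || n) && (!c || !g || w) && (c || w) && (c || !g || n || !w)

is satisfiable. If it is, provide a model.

Unit clause (!n) forces n = False.
Unit clause (!c) forces c = False.
In (c || w) only w is left, so w = True.
In (c || !g || n || !w) only !g is left, so g = False.
Check each clause:
  (!n): !n holds.
  (!c): !c holds.
  (!c || n): !c holds.
  (!c || !g || w): !c holds.
  (c || w): w holds.
  (c || !g || n || !w): !g holds.
All clauses satisfied.

g = False, w = True, c = False, n = False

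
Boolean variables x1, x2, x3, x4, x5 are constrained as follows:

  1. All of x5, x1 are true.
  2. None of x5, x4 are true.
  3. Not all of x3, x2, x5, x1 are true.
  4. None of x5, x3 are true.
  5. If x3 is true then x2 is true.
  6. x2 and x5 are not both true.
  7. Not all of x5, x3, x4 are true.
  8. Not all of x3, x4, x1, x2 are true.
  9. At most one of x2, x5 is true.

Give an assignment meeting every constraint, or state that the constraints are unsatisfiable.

Case x5 = True:
  Constraint (2) is violated (x5=T) — contradiction.
Case x5 = False:
  Constraint (1) is violated (x5=F) — contradiction.
Both cases fail — unsatisfiable.

No satisfying assignment exists.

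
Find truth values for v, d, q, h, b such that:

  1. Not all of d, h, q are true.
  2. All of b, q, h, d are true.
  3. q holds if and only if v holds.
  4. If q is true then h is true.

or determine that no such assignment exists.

Case d = True:
  (2) forces b = True.
  (2) forces q = True.
  (1) with d=T, q=T forces h = False.
  Constraint (2) is violated (h=F) — contradiction.
Case d = False:
  Constraint (2) is violated (d=F) — contradiction.
Both cases fail — unsatisfiable.

The formula is unsatisfiable.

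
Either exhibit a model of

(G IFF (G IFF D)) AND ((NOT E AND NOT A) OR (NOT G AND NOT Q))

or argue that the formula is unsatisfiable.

G=F, A=F, Q=F, D=T, E=F

  G IFF (G IFF D) = True
    G IFF D = False
  (NOT E AND NOT A) OR (NOT G AND NOT Q) = True
    NOT E AND NOT A = True
      NOT E = True
      NOT A = True
    NOT G AND NOT Q = True
      NOT G = True
      NOT Q = True
Both conjuncts True, so the formula holds.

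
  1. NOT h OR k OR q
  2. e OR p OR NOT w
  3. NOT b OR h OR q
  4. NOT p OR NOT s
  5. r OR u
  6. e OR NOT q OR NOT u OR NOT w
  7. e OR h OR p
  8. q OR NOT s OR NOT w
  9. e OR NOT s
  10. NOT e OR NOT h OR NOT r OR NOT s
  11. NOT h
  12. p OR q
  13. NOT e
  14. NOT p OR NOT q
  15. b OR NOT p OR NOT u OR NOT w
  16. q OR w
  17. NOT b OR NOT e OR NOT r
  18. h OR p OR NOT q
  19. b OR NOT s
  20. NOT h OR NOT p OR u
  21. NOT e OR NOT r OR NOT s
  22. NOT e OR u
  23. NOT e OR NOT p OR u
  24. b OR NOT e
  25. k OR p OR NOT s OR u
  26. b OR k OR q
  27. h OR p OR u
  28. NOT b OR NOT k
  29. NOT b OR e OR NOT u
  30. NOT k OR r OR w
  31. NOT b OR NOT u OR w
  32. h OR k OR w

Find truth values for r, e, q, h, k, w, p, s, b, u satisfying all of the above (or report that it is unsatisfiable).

r=T, e=F, q=F, h=F, k=T, w=T, p=T, s=F, b=F, u=F

Unit clause (NOT h) forces h = False.
Unit clause (NOT e) forces e = False.
In (e OR h OR p) only p is left, so p = True.
In (e OR NOT s) only NOT s is left, so s = False.
In (NOT p OR NOT q) only NOT q is left, so q = False.
In (q OR w) only w is left, so w = True.
In (NOT b OR h OR q) only NOT b is left, so b = False.
In (b OR NOT p OR NOT u OR NOT w) only NOT u is left, so u = False.
In (b OR k OR q) only k is left, so k = True.
In (r OR u) only r is left, so r = True.
All clauses satisfied.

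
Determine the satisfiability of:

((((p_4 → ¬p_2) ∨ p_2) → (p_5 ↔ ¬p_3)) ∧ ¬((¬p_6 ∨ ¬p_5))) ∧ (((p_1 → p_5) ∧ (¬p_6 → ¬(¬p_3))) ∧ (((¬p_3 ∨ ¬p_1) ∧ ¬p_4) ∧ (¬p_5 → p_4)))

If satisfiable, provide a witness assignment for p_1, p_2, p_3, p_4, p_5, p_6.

p_1 = True, p_2 = True, p_3 = False, p_4 = False, p_5 = True, p_6 = True

  (((p_4 → ¬p_2) ∨ p_2) → (p_5 ↔ ¬p_3)) ∧ ¬((¬p_6 ∨ ¬p_5)) = True
    ((p_4 → ¬p_2) ∨ p_2) → (p_5 ↔ ¬p_3) = True
      (p_4 → ¬p_2) ∨ p_2 = True
        p_4 → ¬p_2 = True
          ¬p_2 = False
      p_5 ↔ ¬p_3 = True
        ¬p_3 = True
    ¬((¬p_6 ∨ ¬p_5)) = True
      ¬p_6 ∨ ¬p_5 = False
        ¬p_6 = False
        ¬p_5 = False
  ((p_1 → p_5) ∧ (¬p_6 → ¬(¬p_3))) ∧ (((¬p_3 ∨ ¬p_1) ∧ ¬p_4) ∧ (¬p_5 → p_4)) = True
    (p_1 → p_5) ∧ (¬p_6 → ¬(¬p_3)) = True
      p_1 → p_5 = True
      ¬p_6 → ¬(¬p_3) = True
        ¬p_6 = False
        ¬(¬p_3) = False
          ¬p_3 = True
    ((¬p_3 ∨ ¬p_1) ∧ ¬p_4) ∧ (¬p_5 → p_4) = True
      (¬p_3 ∨ ¬p_1) ∧ ¬p_4 = True
        ¬p_3 ∨ ¬p_1 = True
          ¬p_3 = True
          ¬p_1 = False
        ¬p_4 = True
      ¬p_5 → p_4 = True
        ¬p_5 = False
Both conjuncts True, so the formula holds.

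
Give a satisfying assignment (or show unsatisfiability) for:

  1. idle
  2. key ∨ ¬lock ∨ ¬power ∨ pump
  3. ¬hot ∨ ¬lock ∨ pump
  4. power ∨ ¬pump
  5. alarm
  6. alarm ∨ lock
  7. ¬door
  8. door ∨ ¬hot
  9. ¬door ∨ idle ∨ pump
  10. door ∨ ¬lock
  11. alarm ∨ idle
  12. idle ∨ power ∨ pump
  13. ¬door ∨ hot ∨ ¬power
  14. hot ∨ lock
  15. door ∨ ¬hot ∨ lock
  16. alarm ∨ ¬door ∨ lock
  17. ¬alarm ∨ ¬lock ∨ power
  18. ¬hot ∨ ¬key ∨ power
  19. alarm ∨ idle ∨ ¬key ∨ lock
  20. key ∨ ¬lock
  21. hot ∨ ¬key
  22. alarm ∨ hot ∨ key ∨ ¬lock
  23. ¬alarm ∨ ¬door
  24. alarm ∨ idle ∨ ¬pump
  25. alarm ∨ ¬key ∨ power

The formula is unsatisfiable.

Case idle = True:
  (alarm) forces alarm = True.
  (¬door) forces door = False.
  (door ∨ ¬hot) forces hot = False.
  (door ∨ ¬lock) forces lock = False.
  Clause (hot ∨ lock) is falsified — contradiction.
Case idle = False:
  Clause (idle) is falsified — contradiction.
Both cases fail, so the formula is unsatisfiable.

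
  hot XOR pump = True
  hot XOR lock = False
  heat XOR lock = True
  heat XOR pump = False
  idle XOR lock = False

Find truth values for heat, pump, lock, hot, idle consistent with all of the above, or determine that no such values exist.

heat=T; pump=T; lock=F; hot=F; idle=F

hot XOR pump = F XOR T = True ✓
hot XOR lock = F XOR F = False ✓
heat XOR lock = T XOR F = True ✓
heat XOR pump = T XOR T = False ✓
idle XOR lock = F XOR F = False ✓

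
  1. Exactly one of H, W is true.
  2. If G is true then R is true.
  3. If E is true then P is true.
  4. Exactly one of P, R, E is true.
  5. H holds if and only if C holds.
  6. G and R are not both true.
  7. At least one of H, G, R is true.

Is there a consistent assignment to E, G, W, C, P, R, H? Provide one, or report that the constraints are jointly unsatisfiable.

E = False, G = False, W = True, C = False, P = False, R = True, H = False

  (1) {H, W}: 1 true — exactly one ✓
  (2) G=F ⇒ R: vacuous ✓
  (3) E=F ⇒ P: vacuous ✓
  (4) {P, R, E}: 1 true — exactly one ✓
  (5) H=F, C=F — same ✓
  (6) G=F, R=T — not both ✓
  (7) {H, G, R}: 1 true — at least one ✓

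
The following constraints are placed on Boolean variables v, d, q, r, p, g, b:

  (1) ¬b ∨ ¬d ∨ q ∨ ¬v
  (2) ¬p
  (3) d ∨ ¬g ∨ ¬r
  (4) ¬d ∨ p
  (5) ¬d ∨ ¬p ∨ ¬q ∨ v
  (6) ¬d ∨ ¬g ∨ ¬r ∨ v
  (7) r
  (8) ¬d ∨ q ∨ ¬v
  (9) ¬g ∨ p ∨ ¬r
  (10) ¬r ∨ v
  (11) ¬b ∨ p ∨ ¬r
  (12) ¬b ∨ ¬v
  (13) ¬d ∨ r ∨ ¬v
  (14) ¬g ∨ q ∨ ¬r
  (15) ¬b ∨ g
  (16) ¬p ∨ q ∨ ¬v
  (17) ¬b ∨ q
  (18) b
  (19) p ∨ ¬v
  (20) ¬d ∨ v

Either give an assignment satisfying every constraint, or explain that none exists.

No satisfying assignment exists.

Case b = True:
  (¬p) forces p = False.
  (¬d ∨ p) forces d = False.
  (r) forces r = True.
  Clause (¬b ∨ p ∨ ¬r) is falsified — contradiction.
Case b = False:
  Clause (b) is falsified — contradiction.
Both cases fail, so the formula is unsatisfiable.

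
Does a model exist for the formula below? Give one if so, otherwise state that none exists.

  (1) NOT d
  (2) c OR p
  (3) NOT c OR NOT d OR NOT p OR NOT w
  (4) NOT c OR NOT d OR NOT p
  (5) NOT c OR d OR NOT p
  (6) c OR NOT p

c: True, w: False, d: False, p: False

Unit clause (NOT d) forces d = False.
Try c = False:
  (c OR p) forces p = True.
  clause (c OR NOT p) is falsified — backtrack.
So c = True.
  then (NOT c OR d OR NOT p) forces p = False.
Set w = False.
Check each clause:
  (NOT d): NOT d holds.
  (c OR p): c holds.
  (NOT c OR NOT d OR NOT p OR NOT w): NOT d holds.
  (NOT c OR NOT d OR NOT p): NOT d holds.
  (NOT c OR d OR NOT p): NOT p holds.
  (c OR NOT p): c holds.
All clauses satisfied.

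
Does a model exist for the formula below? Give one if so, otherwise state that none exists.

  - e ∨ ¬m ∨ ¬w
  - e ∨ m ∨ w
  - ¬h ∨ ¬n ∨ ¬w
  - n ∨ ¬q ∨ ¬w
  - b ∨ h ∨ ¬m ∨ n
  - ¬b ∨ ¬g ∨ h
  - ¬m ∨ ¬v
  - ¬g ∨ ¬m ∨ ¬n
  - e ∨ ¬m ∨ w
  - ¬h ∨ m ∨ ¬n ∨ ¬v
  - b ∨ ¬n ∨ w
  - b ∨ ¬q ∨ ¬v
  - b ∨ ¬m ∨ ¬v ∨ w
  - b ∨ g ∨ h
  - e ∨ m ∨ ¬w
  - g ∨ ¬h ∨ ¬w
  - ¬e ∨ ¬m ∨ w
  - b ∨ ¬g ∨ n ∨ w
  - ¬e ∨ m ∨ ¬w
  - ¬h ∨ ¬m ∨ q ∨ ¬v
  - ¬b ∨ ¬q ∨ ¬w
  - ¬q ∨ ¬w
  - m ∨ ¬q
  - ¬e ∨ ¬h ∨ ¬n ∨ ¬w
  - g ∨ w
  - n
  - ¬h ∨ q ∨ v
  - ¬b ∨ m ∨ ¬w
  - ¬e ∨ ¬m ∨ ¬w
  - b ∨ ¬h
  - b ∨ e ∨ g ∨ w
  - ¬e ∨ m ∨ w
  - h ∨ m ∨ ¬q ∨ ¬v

Unsatisfiable — no assignment works.

Case w = True:
  (¬q ∨ ¬w) forces q = False.
  (n) forces n = True.
  (¬h ∨ ¬n ∨ ¬w) forces h = False.
  If m = True:
    (e ∨ ¬m ∨ ¬w) forces e = True.
    clause (¬e ∨ ¬m ∨ ¬w) is falsified.
  If m = False:
    (e ∨ m ∨ ¬w) forces e = True.
    clause (¬e ∨ m ∨ ¬w) is falsified.
  Every sub-case reaches a contradiction.
Case w = False:
  (g ∨ w) forces g = True.
  (n) forces n = True.
  (¬g ∨ ¬m ∨ ¬n) forces m = False.
  (e ∨ m ∨ w) forces e = True.
  Clause (¬e ∨ m ∨ w) is falsified — contradiction.
Both cases fail, so the formula is unsatisfiable.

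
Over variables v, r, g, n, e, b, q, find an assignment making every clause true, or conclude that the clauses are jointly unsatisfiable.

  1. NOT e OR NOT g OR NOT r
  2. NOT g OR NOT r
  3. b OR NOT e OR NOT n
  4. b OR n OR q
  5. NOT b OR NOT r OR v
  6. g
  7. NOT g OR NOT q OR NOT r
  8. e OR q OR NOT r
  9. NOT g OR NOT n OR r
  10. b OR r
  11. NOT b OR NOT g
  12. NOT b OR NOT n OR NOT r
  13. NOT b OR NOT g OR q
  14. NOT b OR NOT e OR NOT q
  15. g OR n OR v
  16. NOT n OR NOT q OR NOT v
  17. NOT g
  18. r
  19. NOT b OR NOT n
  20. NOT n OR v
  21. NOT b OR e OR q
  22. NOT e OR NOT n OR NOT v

Unsatisfiable — no assignment works.

Case g = True:
  Clause (NOT g) is falsified — contradiction.
Case g = False:
  Clause (g) is falsified — contradiction.
Both cases fail, so the formula is unsatisfiable.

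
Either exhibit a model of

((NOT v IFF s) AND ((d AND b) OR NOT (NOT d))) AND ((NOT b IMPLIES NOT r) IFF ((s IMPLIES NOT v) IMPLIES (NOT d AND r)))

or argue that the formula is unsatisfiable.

d: True; b: False; s: False; r: True; v: True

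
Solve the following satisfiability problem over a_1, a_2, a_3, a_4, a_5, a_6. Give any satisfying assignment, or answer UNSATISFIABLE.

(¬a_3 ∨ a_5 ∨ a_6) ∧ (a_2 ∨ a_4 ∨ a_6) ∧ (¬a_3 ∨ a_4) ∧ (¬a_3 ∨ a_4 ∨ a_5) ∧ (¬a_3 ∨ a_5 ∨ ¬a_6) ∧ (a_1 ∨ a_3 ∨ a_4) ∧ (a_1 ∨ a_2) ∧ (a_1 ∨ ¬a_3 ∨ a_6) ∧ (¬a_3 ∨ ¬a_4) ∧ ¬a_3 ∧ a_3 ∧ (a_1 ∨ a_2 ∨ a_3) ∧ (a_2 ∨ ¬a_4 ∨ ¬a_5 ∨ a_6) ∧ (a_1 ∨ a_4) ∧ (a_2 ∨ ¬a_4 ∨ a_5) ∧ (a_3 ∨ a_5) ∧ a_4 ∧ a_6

The formula is unsatisfiable.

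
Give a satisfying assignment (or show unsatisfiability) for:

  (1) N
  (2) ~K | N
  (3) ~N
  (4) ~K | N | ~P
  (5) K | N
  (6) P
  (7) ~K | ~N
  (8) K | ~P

No satisfying assignment exists.

Case N = True:
  Clause (~N) is falsified — contradiction.
Case N = False:
  Clause (N) is falsified — contradiction.
Both cases fail, so the formula is unsatisfiable.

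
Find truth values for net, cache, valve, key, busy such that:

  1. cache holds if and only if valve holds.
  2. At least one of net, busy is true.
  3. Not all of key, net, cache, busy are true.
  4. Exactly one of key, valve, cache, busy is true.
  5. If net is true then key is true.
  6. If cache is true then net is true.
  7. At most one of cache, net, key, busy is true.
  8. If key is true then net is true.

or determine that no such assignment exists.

net = False, cache = False, valve = False, key = False, busy = True

  (1) cache=F, valve=F — same ✓
  (2) {net, busy}: 1 true — at least one ✓
  (3) {key, net, cache, busy}: 1/4 true — not all ✓
  (4) {key, valve, cache, busy}: 1 true — exactly one ✓
  (5) net=F ⇒ key: vacuous ✓
  (6) cache=F ⇒ net: vacuous ✓
  (7) {cache, net, key, busy}: 1 true — at most one ✓
  (8) key=F ⇒ net: vacuous ✓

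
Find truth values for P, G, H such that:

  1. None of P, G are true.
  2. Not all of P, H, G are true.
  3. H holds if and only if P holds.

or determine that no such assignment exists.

P=F, G=F, H=F

  (1) {P, G}: 0 true — none ✓
  (2) {P, H, G}: 0/3 true — not all ✓
  (3) H=F, P=F — same ✓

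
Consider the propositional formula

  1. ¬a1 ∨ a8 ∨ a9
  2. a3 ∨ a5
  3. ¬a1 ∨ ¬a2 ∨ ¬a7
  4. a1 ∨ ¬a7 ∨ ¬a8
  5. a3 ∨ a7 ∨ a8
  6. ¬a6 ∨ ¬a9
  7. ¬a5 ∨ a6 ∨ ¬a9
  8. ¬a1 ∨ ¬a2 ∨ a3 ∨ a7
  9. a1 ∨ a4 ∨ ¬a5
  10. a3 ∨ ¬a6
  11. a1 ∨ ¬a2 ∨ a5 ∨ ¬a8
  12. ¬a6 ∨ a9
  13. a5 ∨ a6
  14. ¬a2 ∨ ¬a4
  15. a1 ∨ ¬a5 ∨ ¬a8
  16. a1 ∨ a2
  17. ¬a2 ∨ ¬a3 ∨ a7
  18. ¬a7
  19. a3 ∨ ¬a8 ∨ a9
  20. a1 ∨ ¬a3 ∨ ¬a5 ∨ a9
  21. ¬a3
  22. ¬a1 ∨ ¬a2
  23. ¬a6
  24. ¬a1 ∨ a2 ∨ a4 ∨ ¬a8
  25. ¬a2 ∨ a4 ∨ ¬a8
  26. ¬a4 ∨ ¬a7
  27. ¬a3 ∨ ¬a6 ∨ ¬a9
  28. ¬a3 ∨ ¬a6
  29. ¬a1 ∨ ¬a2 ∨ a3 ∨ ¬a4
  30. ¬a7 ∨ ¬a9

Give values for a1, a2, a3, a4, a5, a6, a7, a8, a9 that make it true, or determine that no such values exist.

Case a3 = True:
  Clause (¬a3) is falsified — contradiction.
Case a3 = False:
  (a3 ∨ a5) forces a5 = True.
  (a3 ∨ ¬a6) forces a6 = False.
  (¬a5 ∨ a6 ∨ ¬a9) forces a9 = False.
  (¬a7) forces a7 = False.
  (a3 ∨ a7 ∨ a8) forces a8 = True.
  Clause (a3 ∨ ¬a8 ∨ a9) is falsified — contradiction.
Both cases fail, so the formula is unsatisfiable.

Unsatisfiable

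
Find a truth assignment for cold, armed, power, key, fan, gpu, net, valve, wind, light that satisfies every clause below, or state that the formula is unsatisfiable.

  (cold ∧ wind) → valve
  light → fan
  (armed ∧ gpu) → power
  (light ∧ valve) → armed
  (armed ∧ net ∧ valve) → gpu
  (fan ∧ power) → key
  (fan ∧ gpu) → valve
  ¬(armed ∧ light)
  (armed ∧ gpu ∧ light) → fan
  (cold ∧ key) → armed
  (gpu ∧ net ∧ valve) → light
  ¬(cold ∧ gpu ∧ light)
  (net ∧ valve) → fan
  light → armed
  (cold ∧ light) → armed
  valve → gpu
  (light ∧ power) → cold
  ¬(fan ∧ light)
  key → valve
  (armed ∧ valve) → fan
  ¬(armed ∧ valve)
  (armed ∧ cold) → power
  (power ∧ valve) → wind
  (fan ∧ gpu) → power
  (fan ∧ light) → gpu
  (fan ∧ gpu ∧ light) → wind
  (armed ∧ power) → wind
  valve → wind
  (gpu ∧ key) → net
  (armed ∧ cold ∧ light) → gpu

Set cold = False.
Set armed = False.
  then (armed ∨ ¬light) forces light = False.
Set power = False.
Try key = True:
  (¬key ∨ valve) forces valve = True.
  (¬valve ∨ wind) forces wind = True.
  (gpu ∨ ¬valve) forces gpu = True.
  (¬gpu ∨ light ∨ ¬net ∨ ¬valve) forces net = False.
  clause (¬gpu ∨ ¬key ∨ net) is falsified — backtrack.
So key = False.
Set fan = False.
Set gpu = False.
  then (gpu ∨ ¬valve) forces valve = False.
Set net = False.
Set wind = False.
All clauses satisfied.

cold = False, armed = False, power = False, key = False, fan = False, gpu = False, net = False, valve = False, wind = False, light = False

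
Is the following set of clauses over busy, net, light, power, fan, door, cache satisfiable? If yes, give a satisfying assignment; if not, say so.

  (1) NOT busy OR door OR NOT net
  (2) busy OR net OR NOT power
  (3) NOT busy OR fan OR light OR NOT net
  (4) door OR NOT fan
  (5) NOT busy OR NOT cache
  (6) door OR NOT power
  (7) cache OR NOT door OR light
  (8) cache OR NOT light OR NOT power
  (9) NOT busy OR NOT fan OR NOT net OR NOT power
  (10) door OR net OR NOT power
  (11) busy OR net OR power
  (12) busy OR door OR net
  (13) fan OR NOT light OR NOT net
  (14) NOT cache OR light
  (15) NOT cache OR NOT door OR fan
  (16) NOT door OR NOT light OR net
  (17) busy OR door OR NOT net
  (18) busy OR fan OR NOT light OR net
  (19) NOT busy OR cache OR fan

busy = False; net = True; light = True; power = False; fan = True; door = True; cache = True

Set busy = False.
Set net = True.
  then (busy OR door OR NOT net) forces door = True.
Try light = False:
  (cache OR NOT door OR light) forces cache = True.
  clause (NOT cache OR light) is falsified — backtrack.
So light = True.
  then (fan OR NOT light OR NOT net) forces fan = True.
Set power = False.
Set cache = True.
All clauses satisfied.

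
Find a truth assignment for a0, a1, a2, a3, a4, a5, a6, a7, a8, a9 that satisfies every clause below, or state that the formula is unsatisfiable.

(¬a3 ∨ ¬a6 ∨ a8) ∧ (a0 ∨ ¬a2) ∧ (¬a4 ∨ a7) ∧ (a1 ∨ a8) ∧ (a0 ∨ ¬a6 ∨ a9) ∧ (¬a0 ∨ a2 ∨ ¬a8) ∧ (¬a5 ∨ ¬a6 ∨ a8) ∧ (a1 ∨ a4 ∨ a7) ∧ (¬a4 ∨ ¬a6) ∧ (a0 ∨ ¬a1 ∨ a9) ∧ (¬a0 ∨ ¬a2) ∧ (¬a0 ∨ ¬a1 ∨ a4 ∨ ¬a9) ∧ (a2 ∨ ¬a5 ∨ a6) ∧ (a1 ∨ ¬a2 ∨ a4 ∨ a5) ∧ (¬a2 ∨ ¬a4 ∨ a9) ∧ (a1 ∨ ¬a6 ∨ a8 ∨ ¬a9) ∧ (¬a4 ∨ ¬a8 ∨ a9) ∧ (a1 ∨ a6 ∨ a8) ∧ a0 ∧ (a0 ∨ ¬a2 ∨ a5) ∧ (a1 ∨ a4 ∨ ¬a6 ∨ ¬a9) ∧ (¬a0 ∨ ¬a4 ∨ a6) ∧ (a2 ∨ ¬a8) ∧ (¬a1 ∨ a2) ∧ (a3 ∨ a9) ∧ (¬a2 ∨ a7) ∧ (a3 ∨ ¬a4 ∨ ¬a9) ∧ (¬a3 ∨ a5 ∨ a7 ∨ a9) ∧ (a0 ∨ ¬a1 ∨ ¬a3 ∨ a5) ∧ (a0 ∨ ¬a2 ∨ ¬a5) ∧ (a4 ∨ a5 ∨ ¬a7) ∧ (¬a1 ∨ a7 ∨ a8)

The formula is unsatisfiable.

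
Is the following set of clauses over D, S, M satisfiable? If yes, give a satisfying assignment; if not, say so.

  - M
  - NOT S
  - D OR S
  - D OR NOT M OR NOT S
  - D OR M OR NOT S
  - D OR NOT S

Unit clause (M) forces M = True.
Unit clause (NOT S) forces S = False.
In (D OR S) only D is left, so D = True.
Check each clause:
  (M): M holds.
  (NOT S): NOT S holds.
  (D OR S): D holds.
  (D OR NOT M OR NOT S): D holds.
  (D OR M OR NOT S): D holds.
  (D OR NOT S): D holds.
All clauses satisfied.

D = True; S = False; M = True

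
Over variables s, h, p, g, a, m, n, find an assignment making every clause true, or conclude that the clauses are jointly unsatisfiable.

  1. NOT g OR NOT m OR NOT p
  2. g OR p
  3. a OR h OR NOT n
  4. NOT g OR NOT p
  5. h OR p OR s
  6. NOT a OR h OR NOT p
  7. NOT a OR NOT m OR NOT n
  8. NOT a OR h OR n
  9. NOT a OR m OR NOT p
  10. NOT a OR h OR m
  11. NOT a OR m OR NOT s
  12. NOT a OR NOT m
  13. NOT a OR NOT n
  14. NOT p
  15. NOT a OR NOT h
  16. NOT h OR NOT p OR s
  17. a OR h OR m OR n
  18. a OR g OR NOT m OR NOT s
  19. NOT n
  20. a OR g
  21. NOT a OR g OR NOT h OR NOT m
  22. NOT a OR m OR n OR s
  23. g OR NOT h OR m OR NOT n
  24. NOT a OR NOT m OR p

Unit clause (NOT p) forces p = False.
Unit clause (NOT n) forces n = False.
In (g OR p) only g is left, so g = True.
Set s = True.
Set h = True.
  then (NOT a OR NOT h) forces a = False.
Set m = False.
All clauses satisfied.

s = True, h = True, p = False, g = True, a = False, m = False, n = False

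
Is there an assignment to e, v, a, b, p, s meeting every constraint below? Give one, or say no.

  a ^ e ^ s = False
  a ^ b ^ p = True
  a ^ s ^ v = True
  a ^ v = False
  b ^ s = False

e=F, v=T, a=T, b=T, p=T, s=T

a ^ e ^ s = T ^ F ^ T = False ✓
a ^ b ^ p = T ^ T ^ T = True ✓
a ^ s ^ v = T ^ T ^ T = True ✓
a ^ v = T ^ T = False ✓
b ^ s = T ^ T = False ✓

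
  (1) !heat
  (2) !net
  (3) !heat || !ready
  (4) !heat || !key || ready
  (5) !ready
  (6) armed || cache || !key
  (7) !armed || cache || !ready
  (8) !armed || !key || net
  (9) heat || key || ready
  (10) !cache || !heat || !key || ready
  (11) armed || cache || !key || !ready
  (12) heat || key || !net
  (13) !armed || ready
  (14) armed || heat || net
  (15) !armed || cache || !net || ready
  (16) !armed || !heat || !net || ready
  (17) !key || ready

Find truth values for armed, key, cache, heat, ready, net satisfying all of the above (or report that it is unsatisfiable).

UNSATISFIABLE

Case heat = True:
  Clause (!heat) is falsified — contradiction.
Case heat = False:
  (!net) forces net = False.
  (!ready) forces ready = False.
  (heat || key || ready) forces key = True.
  Clause (!key || ready) is falsified — contradiction.
Both cases fail, so the formula is unsatisfiable.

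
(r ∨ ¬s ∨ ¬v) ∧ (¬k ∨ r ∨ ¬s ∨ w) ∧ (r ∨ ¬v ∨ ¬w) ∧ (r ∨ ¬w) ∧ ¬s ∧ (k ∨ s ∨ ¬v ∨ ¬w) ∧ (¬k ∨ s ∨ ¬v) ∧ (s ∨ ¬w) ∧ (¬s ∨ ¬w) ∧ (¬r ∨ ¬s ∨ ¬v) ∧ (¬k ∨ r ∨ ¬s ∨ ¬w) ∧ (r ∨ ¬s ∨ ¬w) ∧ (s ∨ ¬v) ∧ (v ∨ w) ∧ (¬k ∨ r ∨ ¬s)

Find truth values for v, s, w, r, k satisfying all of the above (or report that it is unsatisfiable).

The formula is unsatisfiable.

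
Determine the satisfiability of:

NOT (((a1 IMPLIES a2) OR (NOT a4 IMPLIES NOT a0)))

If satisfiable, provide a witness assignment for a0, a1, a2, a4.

a0=T, a1=T, a2=F, a4=F

  NOT (((a1 IMPLIES a2) OR (NOT a4 IMPLIES NOT a0))) = True
    (a1 IMPLIES a2) OR (NOT a4 IMPLIES NOT a0) = False
      a1 IMPLIES a2 = False
      NOT a4 IMPLIES NOT a0 = False
        NOT a4 = True
        NOT a0 = False
The formula evaluates to True.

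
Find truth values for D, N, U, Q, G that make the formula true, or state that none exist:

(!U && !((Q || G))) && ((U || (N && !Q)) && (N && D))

D: True, N: True, U: False, Q: False, G: False

  !U && !((Q || G)) = True
    !U = True
    !((Q || G)) = True
      Q || G = False
  (U || (N && !Q)) && (N && D) = True
    U || (N && !Q) = True
      N && !Q = True
        !Q = True
    N && D = True
Both conjuncts True, so the formula holds.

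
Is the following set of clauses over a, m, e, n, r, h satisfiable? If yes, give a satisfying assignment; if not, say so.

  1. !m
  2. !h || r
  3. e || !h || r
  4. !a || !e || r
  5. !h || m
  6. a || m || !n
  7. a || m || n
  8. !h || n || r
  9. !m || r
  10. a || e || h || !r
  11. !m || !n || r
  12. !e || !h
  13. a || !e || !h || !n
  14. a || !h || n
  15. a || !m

a=T; m=F; e=F; n=F; r=F; h=F

Unit clause (!m) forces m = False.
In (!h || m) only !h is left, so h = False.
Try a = False:
  (a || m || !n) forces n = False.
  clause (a || m || n) is falsified — backtrack.
So a = True.
Set e = False.
Set n = False.
Set r = False.
All clauses satisfied.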